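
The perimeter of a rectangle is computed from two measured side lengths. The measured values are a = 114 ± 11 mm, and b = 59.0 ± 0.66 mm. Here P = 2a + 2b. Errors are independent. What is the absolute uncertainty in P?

22.0 mm

Each term contributes (cᵢ δxᵢ)² to (δP)²:
  (2·δa)² = 484;  (2·δb)² = 1.74
δP = √(486) = 22.0 mm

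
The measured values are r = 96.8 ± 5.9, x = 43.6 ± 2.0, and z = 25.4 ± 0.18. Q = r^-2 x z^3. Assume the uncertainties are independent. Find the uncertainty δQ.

10.1

Q is a product of powers, so relative uncertainties combine in quadrature:
  (-2·δr/r)² = (-2×0.0610)² = 0.0149;  (1·δx/x)² = (1×0.0459)² = 0.00210;  (3·δz/z)² = (3×0.00709)² = 0.000452
δQ/Q = √(0.0174) = 0.132
Q = 76.2, so δQ = 0.132 × 76.2 = 10.1.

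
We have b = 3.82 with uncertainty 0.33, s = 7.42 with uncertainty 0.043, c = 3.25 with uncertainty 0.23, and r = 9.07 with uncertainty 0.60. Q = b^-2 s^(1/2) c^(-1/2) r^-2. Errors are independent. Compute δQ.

0.000278

Products/powers → add relative errors in quadrature, weighted by exponent:
  (-2·δb/b)² = (-2×0.0864)² = 0.0299;  (½·δs/s)² = (0.5×0.00580)² = 8.4e-06;  (−½·δc/c)² = (-0.5×0.0708)² = 0.00125;  (-2·δr/r)² = (-2×0.0662)² = 0.0175
δQ/Q = √(0.0486) = 0.220
Q = 0.00126, so δQ = 0.220 × 0.00126 = 0.000278.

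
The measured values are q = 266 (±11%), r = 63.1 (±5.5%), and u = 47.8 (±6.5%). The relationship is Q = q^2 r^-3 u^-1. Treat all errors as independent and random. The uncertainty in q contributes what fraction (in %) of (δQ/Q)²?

60.6%

(δQ/Q)² = (2·δq/q)² + (-3·δr/r)² + (-1·δu/u)²
  q term: (2×0.110)² = 0.0484
  r term: (-3×0.0550)² = 0.0272
  u term: (-1×0.0650)² = 0.00423
Total = 0.0799. Share from q = 0.0484/0.0799 = 0.606.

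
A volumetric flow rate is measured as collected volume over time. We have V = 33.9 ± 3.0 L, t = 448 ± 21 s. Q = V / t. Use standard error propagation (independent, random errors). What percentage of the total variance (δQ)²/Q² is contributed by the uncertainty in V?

78.1%

(δQ/Q)² = (1·δV/V)² + (-1·δt/t)²
  V term: (1×0.0885)² = 0.00783
  t term: (-1×0.0469)² = 0.00220
Total = 0.0100. Share from V = 0.00783/0.0100 = 0.781.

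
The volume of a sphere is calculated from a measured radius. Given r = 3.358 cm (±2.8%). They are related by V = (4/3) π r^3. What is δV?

13.3 cm^3

Since V is a product/quotient, work with relative uncertainties:
  (3·δr/r)² = (3×0.0280)² = 0.00706
δV/V = √(0.00706) = 0.0840
V = 158.6 cm^3, so δV = 0.0840 × 158.6 = 13.3 cm^3.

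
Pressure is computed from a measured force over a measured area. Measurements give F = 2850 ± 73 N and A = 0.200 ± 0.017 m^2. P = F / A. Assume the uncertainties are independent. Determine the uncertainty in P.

For a monomial P ∝ F, A^-1, fractional errors add in quadrature:
  (1·δF/F)² = (1×0.0256)² = 0.000656;  (-1·δA/A)² = (-1×0.0850)² = 0.00723
δP/P = √(0.00788) = 0.0888
P = 14200 Pa, so δP = 0.0888 × 14200 = 1270 Pa.

1270 Pa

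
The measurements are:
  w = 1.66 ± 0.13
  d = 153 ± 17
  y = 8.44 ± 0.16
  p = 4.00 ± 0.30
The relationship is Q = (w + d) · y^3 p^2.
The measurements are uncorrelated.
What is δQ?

Let u = w + d = 155. δu = √(δw² + δd²) = √(0.0169 + 289) = 17.0, so δu/u = 0.110.
Q is then a monomial in u, y, p:
δQ/Q = √((δu/u)² + (3·δy/y)² + (2·δp/p)²) = √(0.0121 + 0.00323 + 0.0225) = 0.194
Q = 1.49e+06, so δQ = 0.194 × 1.49e+06 = 2.89e+05.

2.89e+05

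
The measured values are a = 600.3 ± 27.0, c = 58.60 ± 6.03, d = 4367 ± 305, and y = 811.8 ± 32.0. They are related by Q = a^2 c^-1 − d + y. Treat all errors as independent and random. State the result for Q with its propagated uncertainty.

Let p = a^2·c^-1 = 6149. δp/p = √((2·δa/a)² + (-1·δc/c)²) = √(0.00809 + 0.0106) = 0.137, so δp = 840.
Q = p − d + y: δQ = √(δp² + δd² + δy²) = √(7.06e+05 + 93000 + 1020) = 895
Q = 2594.

2594 ± 895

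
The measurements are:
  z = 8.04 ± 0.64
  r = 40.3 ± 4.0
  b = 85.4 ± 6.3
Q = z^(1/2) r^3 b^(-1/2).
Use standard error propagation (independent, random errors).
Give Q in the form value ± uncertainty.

20100 ± 6080

Since Q is a product/quotient, work with relative uncertainties:
  (½·δz/z)² = (0.5×0.0796)² = 0.00158;  (3·δr/r)² = (3×0.0993)² = 0.0887;  (−½·δb/b)² = (-0.5×0.0738)² = 0.00136
δQ/Q = √(0.0916) = 0.303
Q = 20100, so δQ = 0.303 × 20100 = 6080.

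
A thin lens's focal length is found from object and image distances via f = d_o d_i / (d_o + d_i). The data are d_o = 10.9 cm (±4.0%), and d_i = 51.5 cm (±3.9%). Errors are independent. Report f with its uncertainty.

∂f/∂d_o = (d_i/(d_o+d_i))² = 0.681;  ∂f/∂d_i = (d_o/(d_o+d_i))² = 0.0305
δf = √((∂f/∂d_o · δd_o)² + (∂f/∂d_i · δd_i)²) = √(0.0882 + 0.00376) = 0.303 cm
f = 9.00 cm.

9.00 ± 0.303 cm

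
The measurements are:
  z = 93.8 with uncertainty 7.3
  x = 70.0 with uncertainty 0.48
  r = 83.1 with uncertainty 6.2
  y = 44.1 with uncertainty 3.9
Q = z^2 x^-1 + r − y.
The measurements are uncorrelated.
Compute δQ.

20.9

Let p = z^2·x^-1 = 126. δp/p = √((2·δz/z)² + (-1·δx/x)²) = √(0.0242 + 4.7e-05) = 0.156, so δp = 19.6.
Q = p + r − y: δQ = √(δp² + δr² + δy²) = √(383 + 38.4 + 15.2) = 20.9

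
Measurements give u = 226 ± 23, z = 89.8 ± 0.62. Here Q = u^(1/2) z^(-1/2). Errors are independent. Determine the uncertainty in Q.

Relative error in a monomial: (δQ/Q)² = Σ (nᵢ · δxᵢ/xᵢ)².
  (½·δu/u)² = (0.5×0.102)² = 0.00259;  (−½·δz/z)² = (-0.5×0.00690)² = 1.19e-05
δQ/Q = √(0.00260) = 0.0510
Q = 1.59, so δQ = 0.0510 × 1.59 = 0.0809.

0.0809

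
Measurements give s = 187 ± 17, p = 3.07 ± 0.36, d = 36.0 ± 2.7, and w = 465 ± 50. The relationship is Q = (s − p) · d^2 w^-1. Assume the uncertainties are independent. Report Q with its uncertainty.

Let u = s − p = 184. δu = √(δs² + δp²) = √(289 + 0.130) = 17.0, so δu/u = 0.0924.
Q is then a monomial in u, d, w:
δQ/Q = √((δu/u)² + (2·δd/d)² + (-1·δw/w)²) = √(0.00855 + 0.0225 + 0.0116) = 0.206
Q = 513, so δQ = 0.206 × 513 = 106.

513 ± 106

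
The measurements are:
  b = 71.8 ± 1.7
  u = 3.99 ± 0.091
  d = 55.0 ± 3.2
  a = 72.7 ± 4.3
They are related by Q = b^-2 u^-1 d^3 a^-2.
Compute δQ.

Each factor contributes (exponent × relative error)² to (δQ/Q)²:
  (-2·δb/b)² = (-2×0.0237)² = 0.00224;  (-1·δu/u)² = (-1×0.0228)² = 0.000520;  (3·δd/d)² = (3×0.0582)² = 0.0305;  (-2·δa/a)² = (-2×0.0591)² = 0.0140
δQ/Q = √(0.0472) = 0.217
Q = 0.00153, so δQ = 0.217 × 0.00153 = 0.000333.

0.000333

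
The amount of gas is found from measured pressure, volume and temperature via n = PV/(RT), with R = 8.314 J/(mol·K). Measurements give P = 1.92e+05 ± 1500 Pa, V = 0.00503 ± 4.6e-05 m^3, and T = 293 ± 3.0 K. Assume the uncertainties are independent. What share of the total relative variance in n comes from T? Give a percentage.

(δn/n)² = (1·δP/P)² + (1·δV/V)² + (-1·δT/T)²
  P term: (1×0.00781)² = 6.1e-05
  V term: (1×0.00915)² = 8.36e-05
  T term: (-1×0.0102)² = 0.000105
Total = 0.000250. Share from T = 0.000105/0.000250 = 0.420.

42.0%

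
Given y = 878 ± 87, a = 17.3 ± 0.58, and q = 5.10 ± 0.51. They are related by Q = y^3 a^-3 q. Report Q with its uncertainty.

(6.67 ± 2.20) × 10^5

Products/powers → add relative errors in quadrature, weighted by exponent:
  (3·δy/y)² = (3×0.0991)² = 0.0884;  (-3·δa/a)² = (-3×0.0335)² = 0.0101;  (1·δq/q)² = (1×0.100)² = 0.0100
δQ/Q = √(0.108) = 0.329
Q = 6.67e+05, so δQ = 0.329 × 6.67e+05 = 2.2e+05.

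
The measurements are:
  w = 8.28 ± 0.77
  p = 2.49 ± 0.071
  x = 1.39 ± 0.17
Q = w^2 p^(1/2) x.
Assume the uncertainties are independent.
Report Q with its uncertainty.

150 ± 33.5

For a monomial Q ∝ w^2, p^(1/2), x, fractional errors add in quadrature:
  (2·δw/w)² = (2×0.0930)² = 0.0346;  (½·δp/p)² = (0.5×0.0285)² = 0.000203;  (1·δx/x)² = (1×0.122)² = 0.0150
δQ/Q = √(0.0498) = 0.223
Q = 150, so δQ = 0.223 × 150 = 33.5.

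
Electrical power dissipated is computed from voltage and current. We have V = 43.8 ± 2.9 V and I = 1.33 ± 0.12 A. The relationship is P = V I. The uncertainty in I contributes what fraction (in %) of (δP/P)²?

65.0%

(δP/P)² = (1·δV/V)² + (1·δI/I)²
  V term: (1×0.0662)² = 0.00438
  I term: (1×0.0902)² = 0.00814
Total = 0.0125. Share from I = 0.00814/0.0125 = 0.650.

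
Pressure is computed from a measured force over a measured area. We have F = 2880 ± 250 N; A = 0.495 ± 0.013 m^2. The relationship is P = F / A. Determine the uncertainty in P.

528 Pa

P is a product of powers, so relative uncertainties combine in quadrature:
  (1·δF/F)² = (1×0.0868)² = 0.00754;  (-1·δA/A)² = (-1×0.0263)² = 0.000690
δP/P = √(0.00822) = 0.0907
P = 5820 Pa, so δP = 0.0907 × 5820 = 528 Pa.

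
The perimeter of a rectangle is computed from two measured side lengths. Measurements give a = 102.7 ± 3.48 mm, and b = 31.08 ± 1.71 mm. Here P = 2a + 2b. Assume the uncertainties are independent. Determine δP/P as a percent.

P is a linear combination, so absolute uncertainties add in quadrature:
  (2·δa)² = 48.4;  (2·δb)² = 11.7
δP = √(60.1) = 7.75 mm
P = 267.6 mm, so δP/P = 7.75/267.6 = 0.0290.

2.90%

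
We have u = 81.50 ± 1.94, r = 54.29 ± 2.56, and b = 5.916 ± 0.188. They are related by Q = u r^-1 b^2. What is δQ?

Each factor contributes (exponent × relative error)² to (δQ/Q)²:
  (1·δu/u)² = (1×0.0238)² = 0.000567;  (-1·δr/r)² = (-1×0.0472)² = 0.00222;  (2·δb/b)² = (2×0.0318)² = 0.00404
δQ/Q = √(0.00683) = 0.0826
Q = 52.54, so δQ = 0.0826 × 52.54 = 4.34.

4.34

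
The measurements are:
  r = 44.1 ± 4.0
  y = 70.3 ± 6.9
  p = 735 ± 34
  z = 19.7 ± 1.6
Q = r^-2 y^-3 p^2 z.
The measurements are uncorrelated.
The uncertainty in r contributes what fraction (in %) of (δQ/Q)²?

24.4%

(δQ/Q)² = (-2·δr/r)² + (-3·δy/y)² + (2·δp/p)² + (1·δz/z)²
  r term: (-2×0.0907)² = 0.0329
  y term: (-3×0.0982)² = 0.0867
  p term: (2×0.0463)² = 0.00856
  z term: (1×0.0812)² = 0.00660
Total = 0.135. Share from r = 0.0329/0.135 = 0.244.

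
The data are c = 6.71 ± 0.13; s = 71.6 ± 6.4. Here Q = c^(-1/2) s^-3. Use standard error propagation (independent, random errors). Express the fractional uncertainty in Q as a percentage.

For a monomial Q ∝ c^(-1/2), s^-3, fractional errors add in quadrature:
  (−½·δc/c)² = (-0.5×0.0194)² = 9.38e-05;  (-3·δs/s)² = (-3×0.0894)² = 0.0719
δQ/Q = √(0.0720) = 0.268

26.8%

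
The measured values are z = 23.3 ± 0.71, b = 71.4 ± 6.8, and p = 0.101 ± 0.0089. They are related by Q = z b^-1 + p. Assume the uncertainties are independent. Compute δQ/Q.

Let w = z·b^-1 = 0.326. δw/w = √((1·δz/z)² + (-1·δb/b)²) = √(0.000929 + 0.00907) = 0.1000, so δw = 0.0326.
Q = w + p: δQ = √(δw² + δp²) = √(0.00106 + 7.92e-05) = 0.0338
Q = 0.427, so δQ/Q = 0.0338/0.427 = 0.0791.

0.0791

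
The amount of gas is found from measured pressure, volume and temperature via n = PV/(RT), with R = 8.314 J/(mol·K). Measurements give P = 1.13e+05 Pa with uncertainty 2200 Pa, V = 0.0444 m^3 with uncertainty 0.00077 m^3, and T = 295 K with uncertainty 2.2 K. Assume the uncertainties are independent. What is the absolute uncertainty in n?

0.0555 mol

Products/powers → add relative errors in quadrature, weighted by exponent:
  (1·δP/P)² = (1×0.0195)² = 0.000379;  (1·δV/V)² = (1×0.0173)² = 0.000301;  (-1·δT/T)² = (-1×0.00746)² = 5.56e-05
δn/n = √(0.000735) = 0.0271
n = 2.05 mol, so δn = 0.0271 × 2.05 = 0.0555 mol.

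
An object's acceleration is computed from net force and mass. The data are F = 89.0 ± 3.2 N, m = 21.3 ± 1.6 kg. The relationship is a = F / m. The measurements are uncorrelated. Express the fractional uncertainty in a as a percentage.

8.33%

Relative error in a monomial: (δa/a)² = Σ (nᵢ · δxᵢ/xᵢ)².
  (1·δF/F)² = (1×0.0360)² = 0.00129;  (-1·δm/m)² = (-1×0.0751)² = 0.00564
δa/a = √(0.00694) = 0.0833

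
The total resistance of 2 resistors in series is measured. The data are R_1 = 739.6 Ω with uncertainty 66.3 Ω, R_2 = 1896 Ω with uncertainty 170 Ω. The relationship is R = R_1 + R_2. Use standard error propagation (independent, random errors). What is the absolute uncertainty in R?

182 Ω

Absolute uncertainties add in quadrature for a linear combination:
  (δR_1)² = 4400;  (δR_2)² = 28900
δR = √(33300) = 182 Ω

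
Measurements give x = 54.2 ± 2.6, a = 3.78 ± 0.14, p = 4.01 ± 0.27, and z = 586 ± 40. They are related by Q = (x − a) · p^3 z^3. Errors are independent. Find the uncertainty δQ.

1.91e+11

Let u = x − a = 50.4. δu = √(δx² + δa²) = √(6.76 + 0.0196) = 2.60, so δu/u = 0.0516.
Q is then a monomial in u, p, z:
δQ/Q = √((δu/u)² + (3·δp/p)² + (3·δz/z)²) = √(0.00267 + 0.0408 + 0.0419) = 0.292
Q = 6.54e+11, so δQ = 0.292 × 6.54e+11 = 1.91e+11.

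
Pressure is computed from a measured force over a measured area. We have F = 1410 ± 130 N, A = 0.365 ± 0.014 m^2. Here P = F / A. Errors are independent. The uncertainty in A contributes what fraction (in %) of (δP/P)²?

(δP/P)² = (1·δF/F)² + (-1·δA/A)²
  F term: (1×0.0922)² = 0.00850
  A term: (-1×0.0384)² = 0.00147
Total = 0.00997. Share from A = 0.00147/0.00997 = 0.148.

14.8%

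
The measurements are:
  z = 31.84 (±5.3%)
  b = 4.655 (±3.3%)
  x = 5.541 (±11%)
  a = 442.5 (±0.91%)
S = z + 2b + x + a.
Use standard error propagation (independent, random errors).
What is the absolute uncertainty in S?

4.42

Each term contributes (cᵢ δxᵢ)² to (δS)²:
  (δz)² = 2.85;  (2·δb)² = 0.0944;  (δx)² = 0.372;  (δa)² = 16.2
δS = √(19.5) = 4.42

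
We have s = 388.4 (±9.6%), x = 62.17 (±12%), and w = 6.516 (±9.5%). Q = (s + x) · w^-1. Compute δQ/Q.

0.127

Let u = s + x = 450.6. δu = √(δs² + δx²) = √(1390 + 55.7) = 38.0, so δu/u = 0.0844.
Q is then a monomial in u, w:
δQ/Q = √((δu/u)² + (-1·δw/w)²) = √(0.00712 + 0.00903) = 0.127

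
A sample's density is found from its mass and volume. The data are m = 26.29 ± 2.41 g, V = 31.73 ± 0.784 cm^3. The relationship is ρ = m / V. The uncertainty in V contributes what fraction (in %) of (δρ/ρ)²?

(δρ/ρ)² = (1·δm/m)² + (-1·δV/V)²
  m term: (1×0.0917)² = 0.00840
  V term: (-1×0.0247)² = 0.000611
Total = 0.00901. Share from V = 0.000611/0.00901 = 0.0677.

6.77%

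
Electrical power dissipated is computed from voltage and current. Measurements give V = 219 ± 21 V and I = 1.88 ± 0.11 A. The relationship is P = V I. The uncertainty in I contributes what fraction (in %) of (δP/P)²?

(δP/P)² = (1·δV/V)² + (1·δI/I)²
  V term: (1×0.0959)² = 0.00919
  I term: (1×0.0585)² = 0.00342
Total = 0.0126. Share from I = 0.00342/0.0126 = 0.271.

27.1%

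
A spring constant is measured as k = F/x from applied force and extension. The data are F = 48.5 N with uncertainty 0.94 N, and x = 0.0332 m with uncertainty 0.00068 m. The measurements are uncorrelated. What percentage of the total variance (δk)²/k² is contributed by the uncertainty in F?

47.2%

(δk/k)² = (1·δF/F)² + (-1·δx/x)²
  F term: (1×0.0194)² = 0.000376
  x term: (-1×0.0205)² = 0.000420
Total = 0.000795. Share from F = 0.000376/0.000795 = 0.472.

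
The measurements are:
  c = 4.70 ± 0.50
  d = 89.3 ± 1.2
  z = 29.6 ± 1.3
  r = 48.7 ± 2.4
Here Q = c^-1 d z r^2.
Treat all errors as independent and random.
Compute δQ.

Each factor contributes (exponent × relative error)² to (δQ/Q)²:
  (-1·δc/c)² = (-1×0.106)² = 0.0113;  (1·δd/d)² = (1×0.0134)² = 0.000181;  (1·δz/z)² = (1×0.0439)² = 0.00193;  (2·δr/r)² = (2×0.0493)² = 0.00971
δQ/Q = √(0.0231) = 0.152
Q = 1.33e+06, so δQ = 0.152 × 1.33e+06 = 2.03e+05.

2.03e+05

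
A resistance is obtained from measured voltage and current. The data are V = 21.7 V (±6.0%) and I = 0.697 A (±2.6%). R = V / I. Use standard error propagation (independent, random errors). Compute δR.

2.04 Ω

Relative error in a monomial: (δR/R)² = Σ (nᵢ · δxᵢ/xᵢ)².
  (1·δV/V)² = (1×0.0600)² = 0.00360;  (-1·δI/I)² = (-1×0.0260)² = 0.000676
δR/R = √(0.00428) = 0.0654
R = 31.1 Ω, so δR = 0.0654 × 31.1 = 2.04 Ω.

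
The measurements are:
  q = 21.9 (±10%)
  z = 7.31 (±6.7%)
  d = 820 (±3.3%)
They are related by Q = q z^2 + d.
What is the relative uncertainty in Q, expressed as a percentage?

Let p = q·z^2 = 1170. δp/p = √((1·δq/q)² + (2·δz/z)²) = √(0.0100 + 0.0180) = 0.167, so δp = 196.
Q = p + d: δQ = √(δp² + δd²) = √(38300 + 732) = 198
Q = 1990, so δQ/Q = 198/1990 = 0.0992.

9.92%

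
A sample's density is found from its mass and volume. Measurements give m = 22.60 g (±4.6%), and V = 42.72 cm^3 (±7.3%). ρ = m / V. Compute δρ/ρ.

0.0863

For a monomial ρ ∝ m, V^-1, fractional errors add in quadrature:
  (1·δm/m)² = (1×0.0460)² = 0.00212;  (-1·δV/V)² = (-1×0.0730)² = 0.00533
δρ/ρ = √(0.00744) = 0.0863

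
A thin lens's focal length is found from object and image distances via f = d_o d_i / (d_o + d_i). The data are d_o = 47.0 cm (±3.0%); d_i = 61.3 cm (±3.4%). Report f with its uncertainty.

∂f/∂d_o = (d_i/(d_o+d_i))² = 0.320;  ∂f/∂d_i = (d_o/(d_o+d_i))² = 0.188
δf = √((∂f/∂d_o · δd_o)² + (∂f/∂d_i · δd_i)²) = √(0.204 + 0.154) = 0.598 cm
f = 26.6 cm.

26.6 ± 0.598 cm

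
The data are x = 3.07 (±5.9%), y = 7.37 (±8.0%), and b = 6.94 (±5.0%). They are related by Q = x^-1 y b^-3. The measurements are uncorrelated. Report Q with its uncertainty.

For a monomial Q ∝ x^-1, y, b^-3, fractional errors add in quadrature:
  (-1·δx/x)² = (-1×0.0590)² = 0.00348;  (1·δy/y)² = (1×0.0800)² = 0.00640;  (-3·δb/b)² = (-3×0.0500)² = 0.0225
δQ/Q = √(0.0324) = 0.180
Q = 0.00718, so δQ = 0.180 × 0.00718 = 0.00129.

0.00718 ± 0.00129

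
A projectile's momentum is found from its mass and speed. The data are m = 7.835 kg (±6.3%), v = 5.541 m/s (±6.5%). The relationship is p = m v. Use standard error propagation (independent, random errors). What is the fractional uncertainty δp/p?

0.0905

Since p is a product/quotient, work with relative uncertainties:
  (1·δm/m)² = (1×0.0630)² = 0.00397;  (1·δv/v)² = (1×0.0650)² = 0.00423
δp/p = √(0.00819) = 0.0905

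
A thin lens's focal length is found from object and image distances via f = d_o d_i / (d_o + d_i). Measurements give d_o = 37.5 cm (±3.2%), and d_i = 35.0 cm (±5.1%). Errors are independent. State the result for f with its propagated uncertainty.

18.1 ± 0.553 cm

∂f/∂d_o = (d_i/(d_o+d_i))² = 0.233;  ∂f/∂d_i = (d_o/(d_o+d_i))² = 0.268
δf = √((∂f/∂d_o · δd_o)² + (∂f/∂d_i · δd_i)²) = √(0.0782 + 0.228) = 0.553 cm
f = 18.1 cm.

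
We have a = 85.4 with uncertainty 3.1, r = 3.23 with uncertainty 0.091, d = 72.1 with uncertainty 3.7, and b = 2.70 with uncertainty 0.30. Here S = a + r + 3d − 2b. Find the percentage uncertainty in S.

3.85%

For a sum/difference, combine absolute errors in quadrature:
  (δa)² = 9.61;  (δr)² = 0.00828;  (3·δd)² = 123;  (2·δb)² = 0.360
δS = √(133) = 11.5
S = 300, so δS/S = 11.5/300 = 0.0385.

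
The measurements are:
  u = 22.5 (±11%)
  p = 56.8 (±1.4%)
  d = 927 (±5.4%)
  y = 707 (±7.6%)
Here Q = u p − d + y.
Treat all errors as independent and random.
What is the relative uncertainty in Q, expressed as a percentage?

Let w = u·p = 1280. δw/w = √((1·δu/u)² + (1·δp/p)²) = √(0.0121 + 0.000196) = 0.111, so δw = 142.
Q = w − d + y: δQ = √(δw² + δd² + δy²) = √(20100 + 2510 + 2890) = 160
Q = 1060, so δQ/Q = 160/1060 = 0.151.

15.1%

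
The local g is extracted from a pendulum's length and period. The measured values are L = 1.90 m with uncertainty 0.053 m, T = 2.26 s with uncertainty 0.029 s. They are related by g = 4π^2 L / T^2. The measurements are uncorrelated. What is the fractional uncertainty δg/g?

Relative error in a monomial: (δg/g)² = Σ (nᵢ · δxᵢ/xᵢ)².
  (1·δL/L)² = (1×0.0279)² = 0.000778;  (-2·δT/T)² = (-2×0.0128)² = 0.000659
δg/g = √(0.00144) = 0.0379

0.0379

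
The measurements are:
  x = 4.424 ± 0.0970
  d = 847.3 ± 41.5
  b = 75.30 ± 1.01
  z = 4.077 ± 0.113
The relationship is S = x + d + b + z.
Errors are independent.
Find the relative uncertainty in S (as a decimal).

0.0446

Absolute uncertainties add in quadrature for a linear combination:
  (δx)² = 0.00941;  (δd)² = 1720;  (δb)² = 1.02;  (δz)² = 0.0128
δS = √(1720) = 41.5
S = 931.1, so δS/S = 41.5/931.1 = 0.0446.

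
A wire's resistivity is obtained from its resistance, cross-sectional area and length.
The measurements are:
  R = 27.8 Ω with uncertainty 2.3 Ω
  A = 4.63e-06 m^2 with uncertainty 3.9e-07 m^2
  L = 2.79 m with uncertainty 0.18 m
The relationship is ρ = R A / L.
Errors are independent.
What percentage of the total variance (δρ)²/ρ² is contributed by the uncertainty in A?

39.2%

(δρ/ρ)² = (1·δR/R)² + (1·δA/A)² + (-1·δL/L)²
  R term: (1×0.0827)² = 0.00684
  A term: (1×0.0842)² = 0.00710
  L term: (-1×0.0645)² = 0.00416
Total = 0.0181. Share from A = 0.00710/0.0181 = 0.392.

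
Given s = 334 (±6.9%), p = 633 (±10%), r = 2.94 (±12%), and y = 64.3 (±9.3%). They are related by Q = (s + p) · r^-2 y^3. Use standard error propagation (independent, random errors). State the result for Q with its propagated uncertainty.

Let u = s + p = 967. δu = √(δs² + δp²) = √(531 + 4010) = 67.4, so δu/u = 0.0697.
Q is then a monomial in u, r, y:
δQ/Q = √((δu/u)² + (-2·δr/r)² + (3·δy/y)²) = √(0.00485 + 0.0576 + 0.0778) = 0.375
Q = 2.97e+07, so δQ = 0.375 × 2.97e+07 = 1.11e+07.

(2.97 ± 1.11) × 10^7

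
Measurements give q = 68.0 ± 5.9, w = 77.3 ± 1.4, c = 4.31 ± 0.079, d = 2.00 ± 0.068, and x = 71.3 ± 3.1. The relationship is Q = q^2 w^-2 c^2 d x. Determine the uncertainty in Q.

For a monomial Q ∝ q^2, w^-2, c^2, d, x, fractional errors add in quadrature:
  (2·δq/q)² = (2×0.0868)² = 0.0301;  (-2·δw/w)² = (-2×0.0181)² = 0.00131;  (2·δc/c)² = (2×0.0183)² = 0.00134;  (1·δd/d)² = (1×0.0340)² = 0.00116;  (1·δx/x)² = (1×0.0435)² = 0.00189
δQ/Q = √(0.0358) = 0.189
Q = 2050, so δQ = 0.189 × 2050 = 388.

388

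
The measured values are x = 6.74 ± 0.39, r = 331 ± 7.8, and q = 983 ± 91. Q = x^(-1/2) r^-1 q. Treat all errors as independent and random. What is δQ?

Since Q is a product/quotient, work with relative uncertainties:
  (−½·δx/x)² = (-0.5×0.0579)² = 0.000837;  (-1·δr/r)² = (-1×0.0236)² = 0.000555;  (1·δq/q)² = (1×0.0926)² = 0.00857
δQ/Q = √(0.00996) = 0.0998
Q = 1.14, so δQ = 0.0998 × 1.14 = 0.114.

0.114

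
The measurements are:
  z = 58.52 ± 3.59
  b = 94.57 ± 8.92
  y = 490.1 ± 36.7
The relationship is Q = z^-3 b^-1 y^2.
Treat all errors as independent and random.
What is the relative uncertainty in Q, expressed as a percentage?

For a monomial Q ∝ z^-3, b^-1, y^2, fractional errors add in quadrature:
  (-3·δz/z)² = (-3×0.0613)² = 0.0339;  (-1·δb/b)² = (-1×0.0943)² = 0.00890;  (2·δy/y)² = (2×0.0749)² = 0.0224
δQ/Q = √(0.0652) = 0.255

25.5%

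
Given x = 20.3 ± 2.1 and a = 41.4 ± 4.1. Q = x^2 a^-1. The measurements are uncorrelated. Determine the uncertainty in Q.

Each factor contributes (exponent × relative error)² to (δQ/Q)²:
  (2·δx/x)² = (2×0.103)² = 0.0428;  (-1·δa/a)² = (-1×0.0990)² = 0.00981
δQ/Q = √(0.0526) = 0.229
Q = 9.95, so δQ = 0.229 × 9.95 = 2.28.

2.28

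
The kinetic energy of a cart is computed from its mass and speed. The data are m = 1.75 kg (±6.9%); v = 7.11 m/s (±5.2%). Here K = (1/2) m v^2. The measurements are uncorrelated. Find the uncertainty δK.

For a monomial K ∝ m, v^2, fractional errors add in quadrature:
  (1·δm/m)² = (1×0.0690)² = 0.00476;  (2·δv/v)² = (2×0.0520)² = 0.0108
δK/K = √(0.0156) = 0.125
K = 44.2 J, so δK = 0.125 × 44.2 = 5.52 J.

5.52 J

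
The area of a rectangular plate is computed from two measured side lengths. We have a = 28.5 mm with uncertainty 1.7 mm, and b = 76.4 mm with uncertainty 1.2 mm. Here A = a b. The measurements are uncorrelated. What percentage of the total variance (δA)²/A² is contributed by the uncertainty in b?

6.48%

(δA/A)² = (1·δa/a)² + (1·δb/b)²
  a term: (1×0.0596)² = 0.00356
  b term: (1×0.0157)² = 0.000247
Total = 0.00380. Share from b = 0.000247/0.00380 = 0.0648.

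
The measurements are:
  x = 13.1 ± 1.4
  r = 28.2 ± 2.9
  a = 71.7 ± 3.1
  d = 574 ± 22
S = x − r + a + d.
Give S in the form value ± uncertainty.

631 ± 22.4

Each term contributes (cᵢ δxᵢ)² to (δS)²:
  (δx)² = 1.96;  (δr)² = 8.41;  (δa)² = 9.61;  (δd)² = 484
δS = √(504) = 22.4
S = 631.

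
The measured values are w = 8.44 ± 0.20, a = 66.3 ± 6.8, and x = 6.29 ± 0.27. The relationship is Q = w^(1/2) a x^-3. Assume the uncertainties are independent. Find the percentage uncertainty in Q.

Each factor contributes (exponent × relative error)² to (δQ/Q)²:
  (½·δw/w)² = (0.5×0.0237)² = 0.000140;  (1·δa/a)² = (1×0.103)² = 0.0105;  (-3·δx/x)² = (-3×0.0429)² = 0.0166
δQ/Q = √(0.0272) = 0.165

16.5%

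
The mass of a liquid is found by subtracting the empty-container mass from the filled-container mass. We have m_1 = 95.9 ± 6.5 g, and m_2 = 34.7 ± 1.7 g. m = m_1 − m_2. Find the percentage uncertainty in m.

m is a linear combination, so absolute uncertainties add in quadrature:
  (δm_1)² = 42.2;  (δm_2)² = 2.89
δm = √(45.1) = 6.72 g
m = 61.2 g, so δm/m = 6.72/61.2 = 0.110.

11.0%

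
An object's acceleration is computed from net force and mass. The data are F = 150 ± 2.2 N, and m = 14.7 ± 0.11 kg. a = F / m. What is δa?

Products/powers → add relative errors in quadrature, weighted by exponent:
  (1·δF/F)² = (1×0.0147)² = 0.000215;  (-1·δm/m)² = (-1×0.00748)² = 5.6e-05
δa/a = √(0.000271) = 0.0165
a = 10.2 m/s^2, so δa = 0.0165 × 10.2 = 0.168 m/s^2.

0.168 m/s^2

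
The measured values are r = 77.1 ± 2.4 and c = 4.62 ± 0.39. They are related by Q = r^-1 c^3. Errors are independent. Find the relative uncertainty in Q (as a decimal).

0.255

Relative error in a monomial: (δQ/Q)² = Σ (nᵢ · δxᵢ/xᵢ)².
  (-1·δr/r)² = (-1×0.0311)² = 0.000969;  (3·δc/c)² = (3×0.0844)² = 0.0641
δQ/Q = √(0.0651) = 0.255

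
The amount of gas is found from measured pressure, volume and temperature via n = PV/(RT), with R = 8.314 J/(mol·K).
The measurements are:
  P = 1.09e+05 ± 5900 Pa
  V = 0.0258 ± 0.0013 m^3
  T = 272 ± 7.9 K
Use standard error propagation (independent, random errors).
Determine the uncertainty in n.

0.0988 mol

For a monomial n ∝ P, V, T^-1, fractional errors add in quadrature:
  (1·δP/P)² = (1×0.0541)² = 0.00293;  (1·δV/V)² = (1×0.0504)² = 0.00254;  (-1·δT/T)² = (-1×0.0290)² = 0.000844
δn/n = √(0.00631) = 0.0795
n = 1.24 mol, so δn = 0.0795 × 1.24 = 0.0988 mol.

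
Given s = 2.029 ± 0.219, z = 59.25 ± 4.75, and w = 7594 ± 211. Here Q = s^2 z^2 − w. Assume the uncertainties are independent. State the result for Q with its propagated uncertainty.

6858 ± 3890

Let p = s^2·z^2 = 14450. δp/p = √((2·δs/s)² + (2·δz/z)²) = √(0.0466 + 0.0257) = 0.269, so δp = 3890.
Q = p − w: δQ = √(δp² + δw²) = √(1.51e+07 + 44500) = 3890
Q = 6858.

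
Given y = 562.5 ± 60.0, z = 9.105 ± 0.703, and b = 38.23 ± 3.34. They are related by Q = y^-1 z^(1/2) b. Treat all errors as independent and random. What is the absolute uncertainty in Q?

0.0294

Products/powers → add relative errors in quadrature, weighted by exponent:
  (-1·δy/y)² = (-1×0.107)² = 0.0114;  (½·δz/z)² = (0.5×0.0772)² = 0.00149;  (1·δb/b)² = (1×0.0874)² = 0.00763
δQ/Q = √(0.0205) = 0.143
Q = 0.2051, so δQ = 0.143 × 0.2051 = 0.0294.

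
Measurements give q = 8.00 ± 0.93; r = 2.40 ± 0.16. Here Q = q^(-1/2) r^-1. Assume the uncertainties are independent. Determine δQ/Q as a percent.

8.84%

Relative error in a monomial: (δQ/Q)² = Σ (nᵢ · δxᵢ/xᵢ)².
  (−½·δq/q)² = (-0.5×0.116)² = 0.00338;  (-1·δr/r)² = (-1×0.0667)² = 0.00444
δQ/Q = √(0.00782) = 0.0884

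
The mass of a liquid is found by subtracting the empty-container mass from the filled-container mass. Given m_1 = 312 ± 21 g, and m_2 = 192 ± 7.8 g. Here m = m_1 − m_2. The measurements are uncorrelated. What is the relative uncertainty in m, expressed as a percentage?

m is a linear combination, so absolute uncertainties add in quadrature:
  (δm_1)² = 441;  (δm_2)² = 60.8
δm = √(502) = 22.4 g
m = 120 g, so δm/m = 22.4/120 = 0.187.

18.7%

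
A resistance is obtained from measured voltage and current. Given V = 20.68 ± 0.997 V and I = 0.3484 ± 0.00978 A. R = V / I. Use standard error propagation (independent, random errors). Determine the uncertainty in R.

Relative error in a monomial: (δR/R)² = Σ (nᵢ · δxᵢ/xᵢ)².
  (1·δV/V)² = (1×0.0482)² = 0.00232;  (-1·δI/I)² = (-1×0.0281)² = 0.000788
δR/R = √(0.00311) = 0.0558
R = 59.36 Ω, so δR = 0.0558 × 59.36 = 3.31 Ω.

3.31 Ω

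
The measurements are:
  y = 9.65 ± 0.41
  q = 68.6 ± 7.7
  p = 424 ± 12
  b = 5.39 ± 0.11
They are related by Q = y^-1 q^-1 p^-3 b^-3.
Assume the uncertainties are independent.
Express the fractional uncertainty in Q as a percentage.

Each factor contributes (exponent × relative error)² to (δQ/Q)²:
  (-1·δy/y)² = (-1×0.0425)² = 0.00181;  (-1·δq/q)² = (-1×0.112)² = 0.0126;  (-3·δp/p)² = (-3×0.0283)² = 0.00721;  (-3·δb/b)² = (-3×0.0204)² = 0.00375
δQ/Q = √(0.0254) = 0.159

15.9%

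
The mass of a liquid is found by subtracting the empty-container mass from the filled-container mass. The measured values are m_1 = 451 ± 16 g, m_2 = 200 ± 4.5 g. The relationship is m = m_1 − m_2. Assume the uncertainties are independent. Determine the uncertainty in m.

16.6 g

Each term contributes (cᵢ δxᵢ)² to (δm)²:
  (δm_1)² = 256;  (δm_2)² = 20.2
δm = √(276) = 16.6 g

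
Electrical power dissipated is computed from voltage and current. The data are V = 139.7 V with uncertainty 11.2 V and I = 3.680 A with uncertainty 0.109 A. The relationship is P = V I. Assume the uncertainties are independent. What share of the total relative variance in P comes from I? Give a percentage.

12.0%

(δP/P)² = (1·δV/V)² + (1·δI/I)²
  V term: (1×0.0802)² = 0.00643
  I term: (1×0.0296)² = 0.000877
Total = 0.00730. Share from I = 0.000877/0.00730 = 0.120.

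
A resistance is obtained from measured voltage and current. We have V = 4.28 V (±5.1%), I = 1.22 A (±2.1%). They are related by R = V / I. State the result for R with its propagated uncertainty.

Each factor contributes (exponent × relative error)² to (δR/R)²:
  (1·δV/V)² = (1×0.0510)² = 0.00260;  (-1·δI/I)² = (-1×0.0210)² = 0.000441
δR/R = √(0.00304) = 0.0552
R = 3.51 Ω, so δR = 0.0552 × 3.51 = 0.193 Ω.

3.51 ± 0.193 Ω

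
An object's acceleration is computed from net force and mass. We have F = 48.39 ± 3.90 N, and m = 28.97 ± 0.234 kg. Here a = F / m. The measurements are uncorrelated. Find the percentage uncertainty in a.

8.10%

Relative error in a monomial: (δa/a)² = Σ (nᵢ · δxᵢ/xᵢ)².
  (1·δF/F)² = (1×0.0806)² = 0.00650;  (-1·δm/m)² = (-1×0.00808)² = 6.52e-05
δa/a = √(0.00656) = 0.0810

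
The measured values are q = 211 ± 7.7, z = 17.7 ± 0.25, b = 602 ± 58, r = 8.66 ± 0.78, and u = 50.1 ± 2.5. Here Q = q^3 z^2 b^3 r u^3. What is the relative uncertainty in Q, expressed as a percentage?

35.6%

For a monomial Q ∝ q^3, z^2, b^3, r, u^3, fractional errors add in quadrature:
  (3·δq/q)² = (3×0.0365)² = 0.0120;  (2·δz/z)² = (2×0.0141)² = 0.000798;  (3·δb/b)² = (3×0.0963)² = 0.0835;  (1·δr/r)² = (1×0.0901)² = 0.00811;  (3·δu/u)² = (3×0.0499)² = 0.0224
δQ/Q = √(0.127) = 0.356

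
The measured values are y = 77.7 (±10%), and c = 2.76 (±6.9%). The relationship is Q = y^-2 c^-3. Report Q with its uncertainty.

Relative error in a monomial: (δQ/Q)² = Σ (nᵢ · δxᵢ/xᵢ)².
  (-2·δy/y)² = (-2×0.100)² = 0.0400;  (-3·δc/c)² = (-3×0.0690)² = 0.0428
δQ/Q = √(0.0828) = 0.288
Q = 7.88e-06, so δQ = 0.288 × 7.88e-06 = 2.27e-06.

(7.88 ± 2.27) × 10^-6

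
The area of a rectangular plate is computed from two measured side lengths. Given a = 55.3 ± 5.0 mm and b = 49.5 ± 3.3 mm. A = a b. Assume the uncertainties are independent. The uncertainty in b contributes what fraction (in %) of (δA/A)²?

(δA/A)² = (1·δa/a)² + (1·δb/b)²
  a term: (1×0.0904)² = 0.00818
  b term: (1×0.0667)² = 0.00444
Total = 0.0126. Share from b = 0.00444/0.0126 = 0.352.

35.2%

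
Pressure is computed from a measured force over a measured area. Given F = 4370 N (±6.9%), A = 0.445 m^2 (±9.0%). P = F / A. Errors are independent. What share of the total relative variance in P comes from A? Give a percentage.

63.0%

(δP/P)² = (1·δF/F)² + (-1·δA/A)²
  F term: (1×0.0690)² = 0.00476
  A term: (-1×0.0900)² = 0.00810
Total = 0.0129. Share from A = 0.00810/0.0129 = 0.630.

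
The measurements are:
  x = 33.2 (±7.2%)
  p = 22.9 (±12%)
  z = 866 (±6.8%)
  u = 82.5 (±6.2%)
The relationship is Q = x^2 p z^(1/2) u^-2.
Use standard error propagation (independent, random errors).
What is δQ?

24.8

Q is a product of powers, so relative uncertainties combine in quadrature:
  (2·δx/x)² = (2×0.0720)² = 0.0207;  (1·δp/p)² = (1×0.120)² = 0.0144;  (½·δz/z)² = (0.5×0.0680)² = 0.00116;  (-2·δu/u)² = (-2×0.0620)² = 0.0154
δQ/Q = √(0.0517) = 0.227
Q = 109, so δQ = 0.227 × 109 = 24.8.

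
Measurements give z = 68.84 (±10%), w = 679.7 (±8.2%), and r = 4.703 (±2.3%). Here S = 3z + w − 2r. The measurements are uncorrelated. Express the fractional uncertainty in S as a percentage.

6.78%

Sums and differences: (δS)² = Σ (cᵢ δxᵢ)².
  (3·δz)² = 427;  (δw)² = 3110;  (2·δr)² = 0.0468
δS = √(3530) = 59.4
S = 876.8, so δS/S = 59.4/876.8 = 0.0678.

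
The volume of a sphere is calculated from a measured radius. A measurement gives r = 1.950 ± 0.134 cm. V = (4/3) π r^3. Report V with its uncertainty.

Relative error in a monomial: (δV/V)² = Σ (nᵢ · δxᵢ/xᵢ)².
  (3·δr/r)² = (3×0.0687)² = 0.0425
δV/V = √(0.0425) = 0.206
V = 31.06 cm^3, so δV = 0.206 × 31.06 = 6.40 cm^3.

31.06 ± 6.40 cm^3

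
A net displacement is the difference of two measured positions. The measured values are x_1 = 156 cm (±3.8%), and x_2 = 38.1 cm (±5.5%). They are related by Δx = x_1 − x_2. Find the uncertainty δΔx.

Absolute uncertainties add in quadrature for a linear combination:
  (δx_1)² = 35.1;  (δx_2)² = 4.39
δΔx = √(39.5) = 6.29 cm

6.29 cm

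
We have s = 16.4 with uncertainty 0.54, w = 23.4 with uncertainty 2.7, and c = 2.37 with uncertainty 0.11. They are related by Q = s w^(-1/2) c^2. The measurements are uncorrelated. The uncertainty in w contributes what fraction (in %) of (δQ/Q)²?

(δQ/Q)² = (1·δs/s)² + (−½·δw/w)² + (2·δc/c)²
  s term: (1×0.0329)² = 0.00108
  w term: (-0.5×0.115)² = 0.00333
  c term: (2×0.0464)² = 0.00862
Total = 0.0130. Share from w = 0.00333/0.0130 = 0.255.

25.5%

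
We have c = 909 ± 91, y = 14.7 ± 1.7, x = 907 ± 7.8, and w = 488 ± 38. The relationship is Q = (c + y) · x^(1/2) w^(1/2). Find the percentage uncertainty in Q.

10.6%

Let u = c + y = 924. δu = √(δc² + δy²) = √(8280 + 2.89) = 91.0, so δu/u = 0.0985.
Q is then a monomial in u, x, w:
δQ/Q = √((δu/u)² + (½·δx/x)² + (½·δw/w)²) = √(0.00971 + 1.85e-05 + 0.00152) = 0.106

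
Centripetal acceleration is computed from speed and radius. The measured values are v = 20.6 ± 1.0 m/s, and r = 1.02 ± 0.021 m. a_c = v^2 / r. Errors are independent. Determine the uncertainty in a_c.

Each factor contributes (exponent × relative error)² to (δa_c/a_c)²:
  (2·δv/v)² = (2×0.0485)² = 0.00943;  (-1·δr/r)² = (-1×0.0206)² = 0.000424
δa_c/a_c = √(0.00985) = 0.0992
a_c = 416 m/s^2, so δa_c = 0.0992 × 416 = 41.3 m/s^2.

41.3 m/s^2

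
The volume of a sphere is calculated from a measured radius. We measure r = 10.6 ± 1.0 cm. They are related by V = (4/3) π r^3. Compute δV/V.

0.283

V ∝ r^3, so δV/V = |3| · δr/r = 3 × 0.0943 = 0.283.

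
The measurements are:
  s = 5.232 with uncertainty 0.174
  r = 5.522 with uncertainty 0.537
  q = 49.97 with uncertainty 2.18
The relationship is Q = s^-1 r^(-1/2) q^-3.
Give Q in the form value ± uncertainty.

Relative error in a monomial: (δQ/Q)² = Σ (nᵢ · δxᵢ/xᵢ)².
  (-1·δs/s)² = (-1×0.0333)² = 0.00111;  (−½·δr/r)² = (-0.5×0.0972)² = 0.00236;  (-3·δq/q)² = (-3×0.0436)² = 0.0171
δQ/Q = √(0.0206) = 0.144
Q = 6.519e-07, so δQ = 0.144 × 6.519e-07 = 9.36e-08.

(6.519 ± 0.936) × 10^-7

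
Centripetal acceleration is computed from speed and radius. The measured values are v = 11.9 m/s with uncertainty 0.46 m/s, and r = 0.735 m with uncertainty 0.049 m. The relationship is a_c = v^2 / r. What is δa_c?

19.7 m/s^2

Since a_c is a product/quotient, work with relative uncertainties:
  (2·δv/v)² = (2×0.0387)² = 0.00598;  (-1·δr/r)² = (-1×0.0667)² = 0.00444
δa_c/a_c = √(0.0104) = 0.102
a_c = 193 m/s^2, so δa_c = 0.102 × 193 = 19.7 m/s^2.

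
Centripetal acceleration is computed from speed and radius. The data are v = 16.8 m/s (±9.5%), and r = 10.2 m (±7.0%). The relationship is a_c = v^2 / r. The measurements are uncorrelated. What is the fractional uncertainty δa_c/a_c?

a_c is a product of powers, so relative uncertainties combine in quadrature:
  (2·δv/v)² = (2×0.0950)² = 0.0361;  (-1·δr/r)² = (-1×0.0700)² = 0.00490
δa_c/a_c = √(0.0410) = 0.202

0.202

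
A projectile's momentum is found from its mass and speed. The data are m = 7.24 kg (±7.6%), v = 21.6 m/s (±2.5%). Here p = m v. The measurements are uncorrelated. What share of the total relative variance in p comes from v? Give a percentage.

(δp/p)² = (1·δm/m)² + (1·δv/v)²
  m term: (1×0.0760)² = 0.00578
  v term: (1×0.0250)² = 0.000625
Total = 0.00640. Share from v = 0.000625/0.00640 = 0.0976.

9.76%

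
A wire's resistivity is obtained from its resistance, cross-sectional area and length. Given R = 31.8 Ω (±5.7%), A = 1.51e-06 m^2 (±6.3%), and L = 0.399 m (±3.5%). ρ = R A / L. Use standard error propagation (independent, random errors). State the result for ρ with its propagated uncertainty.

Relative error in a monomial: (δρ/ρ)² = Σ (nᵢ · δxᵢ/xᵢ)².
  (1·δR/R)² = (1×0.0570)² = 0.00325;  (1·δA/A)² = (1×0.0630)² = 0.00397;  (-1·δL/L)² = (-1×0.0350)² = 0.00123
δρ/ρ = √(0.00844) = 0.0919
ρ = 0.000120 Ω·m, so δρ = 0.0919 × 0.000120 = 1.11e-05 Ω·m.

(1.20 ± 0.111) × 10^-4 Ω·m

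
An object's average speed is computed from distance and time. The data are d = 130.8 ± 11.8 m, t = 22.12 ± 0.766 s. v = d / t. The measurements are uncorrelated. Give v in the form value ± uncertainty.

Each factor contributes (exponent × relative error)² to (δv/v)²:
  (1·δd/d)² = (1×0.0902)² = 0.00814;  (-1·δt/t)² = (-1×0.0346)² = 0.00120
δv/v = √(0.00934) = 0.0966
v = 5.913 m/s, so δv = 0.0966 × 5.913 = 0.571 m/s.

5.913 ± 0.571 m/s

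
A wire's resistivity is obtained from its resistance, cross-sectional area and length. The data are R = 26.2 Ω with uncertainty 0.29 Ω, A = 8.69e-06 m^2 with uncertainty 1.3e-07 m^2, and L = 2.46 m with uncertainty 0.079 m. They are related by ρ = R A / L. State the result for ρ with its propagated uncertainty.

Each factor contributes (exponent × relative error)² to (δρ/ρ)²:
  (1·δR/R)² = (1×0.0111)² = 0.000123;  (1·δA/A)² = (1×0.0150)² = 0.000224;  (-1·δL/L)² = (-1×0.0321)² = 0.00103
δρ/ρ = √(0.00138) = 0.0371
ρ = 9.26e-05 Ω·m, so δρ = 0.0371 × 9.26e-05 = 3.44e-06 Ω·m.

(9.26 ± 0.344) × 10^-5 Ω·m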